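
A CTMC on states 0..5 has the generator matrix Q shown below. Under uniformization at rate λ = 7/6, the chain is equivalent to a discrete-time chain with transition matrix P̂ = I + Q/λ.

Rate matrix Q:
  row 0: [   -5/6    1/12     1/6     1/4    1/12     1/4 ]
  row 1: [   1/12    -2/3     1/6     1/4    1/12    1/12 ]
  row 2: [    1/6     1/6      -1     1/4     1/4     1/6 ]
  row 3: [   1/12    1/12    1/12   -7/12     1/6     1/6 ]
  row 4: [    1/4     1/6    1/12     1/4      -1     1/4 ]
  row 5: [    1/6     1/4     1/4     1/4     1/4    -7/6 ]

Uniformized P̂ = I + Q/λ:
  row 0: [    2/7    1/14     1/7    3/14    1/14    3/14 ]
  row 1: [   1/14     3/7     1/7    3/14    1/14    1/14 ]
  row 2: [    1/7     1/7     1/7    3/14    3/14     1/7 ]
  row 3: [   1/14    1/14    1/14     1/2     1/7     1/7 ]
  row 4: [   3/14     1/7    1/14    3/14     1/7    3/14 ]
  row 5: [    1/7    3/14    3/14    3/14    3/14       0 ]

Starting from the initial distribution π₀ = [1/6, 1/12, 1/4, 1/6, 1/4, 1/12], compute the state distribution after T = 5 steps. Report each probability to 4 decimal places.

π = [0.1393, 0.1693, 0.1210, 0.2997, 0.1389, 0.1318]

t=0: π = [0.1667, 0.0833, 0.2500, 0.1667, 0.2500, 0.0833]
t=1: π = [0.1667, 0.1488, 0.1190, 0.2619, 0.1488, 0.1548]
t=2: π = [0.1480, 0.1658, 0.1246, 0.2891, 0.1399, 0.1327]
t=3: π = [0.1415, 0.1685, 0.1217, 0.2969, 0.1388, 0.1326]
t=4: π = [0.1397, 0.1692, 0.1212, 0.2991, 0.1389, 0.1319]
t=5: π = [0.1393, 0.1693, 0.1210, 0.2997, 0.1389, 0.1318]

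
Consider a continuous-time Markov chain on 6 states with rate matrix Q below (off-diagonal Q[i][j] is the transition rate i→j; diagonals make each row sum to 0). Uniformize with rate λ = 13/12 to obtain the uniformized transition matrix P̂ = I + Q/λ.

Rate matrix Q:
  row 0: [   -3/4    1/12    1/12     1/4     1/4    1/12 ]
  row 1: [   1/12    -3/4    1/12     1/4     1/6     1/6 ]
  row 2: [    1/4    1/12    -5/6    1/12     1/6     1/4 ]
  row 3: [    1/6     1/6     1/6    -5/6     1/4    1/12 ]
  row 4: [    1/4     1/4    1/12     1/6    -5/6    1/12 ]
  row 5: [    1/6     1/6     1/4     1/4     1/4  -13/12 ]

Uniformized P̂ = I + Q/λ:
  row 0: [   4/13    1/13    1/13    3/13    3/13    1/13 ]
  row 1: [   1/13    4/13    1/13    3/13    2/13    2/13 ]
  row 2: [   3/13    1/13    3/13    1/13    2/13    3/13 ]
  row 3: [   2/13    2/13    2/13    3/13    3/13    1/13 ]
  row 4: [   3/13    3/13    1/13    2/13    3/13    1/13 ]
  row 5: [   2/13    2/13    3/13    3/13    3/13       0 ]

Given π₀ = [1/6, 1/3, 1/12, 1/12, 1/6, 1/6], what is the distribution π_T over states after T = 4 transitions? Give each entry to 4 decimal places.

π = [0.1963, 0.1715, 0.1273, 0.1952, 0.2077, 0.1019]

t=0: π = [0.1667, 0.3333, 0.0833, 0.0833, 0.1667, 0.1667]
t=1: π = [0.1731, 0.1987, 0.1218, 0.2051, 0.1987, 0.1026]
t=2: π = [0.1898, 0.1770, 0.1272, 0.1967, 0.2061, 0.1031]
t=3: π = [0.1951, 0.1725, 0.1275, 0.1953, 0.2074, 0.1022]
t=4: π = [0.1963, 0.1715, 0.1273, 0.1952, 0.2077, 0.1019]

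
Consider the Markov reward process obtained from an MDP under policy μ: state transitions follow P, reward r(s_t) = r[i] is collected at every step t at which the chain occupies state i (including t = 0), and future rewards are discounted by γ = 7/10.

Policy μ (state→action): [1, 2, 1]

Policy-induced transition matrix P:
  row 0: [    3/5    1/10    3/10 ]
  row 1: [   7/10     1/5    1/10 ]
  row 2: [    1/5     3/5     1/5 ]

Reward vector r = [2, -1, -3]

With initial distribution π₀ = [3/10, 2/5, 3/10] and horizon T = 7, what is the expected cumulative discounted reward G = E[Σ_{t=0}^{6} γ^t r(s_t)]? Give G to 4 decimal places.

G = -0.3529

t=0: π = [0.3000, 0.4000, 0.3000], E[r] = -0.7000, γ^t·E[r] = -0.700000, running G = -0.700000
t=1: π = [0.5200, 0.2900, 0.1900], E[r] = 0.1800, γ^t·E[r] = 0.126000, running G = -0.574000
t=2: π = [0.5530, 0.2240, 0.2230], E[r] = 0.2130, γ^t·E[r] = 0.104370, running G = -0.469630
t=3: π = [0.5332, 0.2339, 0.2329], E[r] = 0.1338, γ^t·E[r] = 0.045893, running G = -0.423737
t=4: π = [0.5302, 0.2398, 0.2299], E[r] = 0.1308, γ^t·E[r] = 0.031412, running G = -0.392324
t=5: π = [0.5320, 0.2389, 0.2290], E[r] = 0.1380, γ^t·E[r] = 0.023187, running G = -0.369138
t=6: π = [0.5323, 0.2384, 0.2293], E[r] = 0.1382, γ^t·E[r] = 0.016262, running G = -0.352876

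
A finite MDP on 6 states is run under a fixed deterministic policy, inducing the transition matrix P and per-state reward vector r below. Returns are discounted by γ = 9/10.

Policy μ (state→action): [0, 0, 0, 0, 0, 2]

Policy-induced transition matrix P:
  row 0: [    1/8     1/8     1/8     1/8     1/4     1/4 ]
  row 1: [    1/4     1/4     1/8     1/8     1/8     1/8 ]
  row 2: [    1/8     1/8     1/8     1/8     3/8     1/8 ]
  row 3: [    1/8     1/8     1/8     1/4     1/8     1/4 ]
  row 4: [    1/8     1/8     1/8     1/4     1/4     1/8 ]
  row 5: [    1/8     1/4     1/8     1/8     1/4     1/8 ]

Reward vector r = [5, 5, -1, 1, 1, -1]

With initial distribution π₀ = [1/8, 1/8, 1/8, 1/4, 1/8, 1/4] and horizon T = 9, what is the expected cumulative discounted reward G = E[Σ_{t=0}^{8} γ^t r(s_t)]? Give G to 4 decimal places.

t=0: π = [0.1250, 0.1250, 0.1250, 0.2500, 0.1250, 0.2500], E[r] = 1.2500, γ^t·E[r] = 1.250000, running G = 1.250000
t=1: π = [0.1406, 0.1719, 0.1250, 0.1719, 0.2188, 0.1719], E[r] = 1.6563, γ^t·E[r] = 1.490625, running G = 2.740625
t=2: π = [0.1465, 0.1680, 0.1250, 0.1738, 0.2227, 0.1641], E[r] = 1.6797, γ^t·E[r] = 1.360547, running G = 4.101172
t=3: π = [0.1460, 0.1665, 0.1250, 0.1746, 0.2229, 0.1650], E[r] = 1.6699, γ^t·E[r] = 1.217373, running G = 5.318545
t=4: π = [0.1458, 0.1664, 0.1250, 0.1747, 0.2230, 0.1651], E[r] = 1.6689, γ^t·E[r] = 1.094955, running G = 6.413500
t=5: π = [0.1458, 0.1664, 0.1250, 0.1747, 0.2230, 0.1651], E[r] = 1.6689, γ^t·E[r] = 0.985441, running G = 7.398941
t=6: π = [0.1458, 0.1664, 0.1250, 0.1747, 0.2230, 0.1651], E[r] = 1.6688, γ^t·E[r] = 0.886891, running G = 8.285832
t=7: π = [0.1458, 0.1664, 0.1250, 0.1747, 0.2230, 0.1651], E[r] = 1.6688, γ^t·E[r] = 0.798201, running G = 9.084033
t=8: π = [0.1458, 0.1664, 0.1250, 0.1747, 0.2230, 0.1651], E[r] = 1.6688, γ^t·E[r] = 0.718381, running G = 9.802415

G = 9.8024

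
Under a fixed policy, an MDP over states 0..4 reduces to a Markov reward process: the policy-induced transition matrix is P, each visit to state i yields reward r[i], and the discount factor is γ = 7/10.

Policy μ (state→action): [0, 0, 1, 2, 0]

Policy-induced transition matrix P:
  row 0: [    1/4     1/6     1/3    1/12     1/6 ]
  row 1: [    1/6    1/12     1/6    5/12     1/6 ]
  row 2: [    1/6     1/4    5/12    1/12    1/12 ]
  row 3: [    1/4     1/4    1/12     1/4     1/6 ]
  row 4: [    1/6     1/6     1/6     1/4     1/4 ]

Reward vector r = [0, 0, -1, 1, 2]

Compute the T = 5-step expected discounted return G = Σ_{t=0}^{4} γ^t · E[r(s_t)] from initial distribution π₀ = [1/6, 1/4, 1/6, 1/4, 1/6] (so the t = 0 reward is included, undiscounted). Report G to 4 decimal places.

G = 0.9795

t=0: π = [0.1667, 0.2500, 0.1667, 0.2500, 0.1667], E[r] = 0.4167, γ^t·E[r] = 0.416667, running G = 0.416667
t=1: π = [0.2014, 0.1806, 0.2153, 0.2361, 0.1667], E[r] = 0.3542, γ^t·E[r] = 0.247917, running G = 0.664583
t=2: π = [0.2031, 0.1892, 0.2344, 0.2106, 0.1626], E[r] = 0.3015, γ^t·E[r] = 0.147737, running G = 0.812321
t=3: π = [0.2011, 0.1880, 0.2416, 0.2086, 0.1607], E[r] = 0.2884, γ^t·E[r] = 0.098933, running G = 0.911254
t=4: π = [0.2008, 0.1885, 0.2432, 0.2075, 0.1599], E[r] = 0.2842, γ^t·E[r] = 0.068237, running G = 0.979491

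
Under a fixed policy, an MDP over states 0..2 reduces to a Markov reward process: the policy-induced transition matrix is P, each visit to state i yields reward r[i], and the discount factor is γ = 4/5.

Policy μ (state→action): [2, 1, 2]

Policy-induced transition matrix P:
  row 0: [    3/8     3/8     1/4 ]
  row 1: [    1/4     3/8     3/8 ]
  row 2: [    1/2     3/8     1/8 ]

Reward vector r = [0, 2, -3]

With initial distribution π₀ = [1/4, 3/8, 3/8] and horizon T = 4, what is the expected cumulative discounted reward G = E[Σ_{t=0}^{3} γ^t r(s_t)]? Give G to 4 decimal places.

G = -0.4260

t=0: π = [0.2500, 0.3750, 0.3750], E[r] = -0.3750, γ^t·E[r] = -0.375000, running G = -0.375000
t=1: π = [0.3750, 0.3750, 0.2500], E[r] = 0.0000, γ^t·E[r] = 0.000000, running G = -0.375000
t=2: π = [0.3594, 0.3750, 0.2656], E[r] = -0.0469, γ^t·E[r] = -0.030000, running G = -0.405000
t=3: π = [0.3613, 0.3750, 0.2637], E[r] = -0.0410, γ^t·E[r] = -0.021000, running G = -0.426000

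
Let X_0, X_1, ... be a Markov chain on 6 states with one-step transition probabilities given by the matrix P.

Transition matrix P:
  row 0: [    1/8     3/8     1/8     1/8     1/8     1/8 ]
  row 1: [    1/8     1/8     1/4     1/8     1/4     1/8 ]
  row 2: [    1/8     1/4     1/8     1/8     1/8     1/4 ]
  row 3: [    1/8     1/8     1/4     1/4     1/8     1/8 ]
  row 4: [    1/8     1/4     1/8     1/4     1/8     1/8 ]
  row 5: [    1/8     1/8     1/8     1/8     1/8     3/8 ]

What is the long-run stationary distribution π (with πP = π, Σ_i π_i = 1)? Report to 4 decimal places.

Balance equations π_j = Σ_i π_i·P[i][j]:
  π_0 = 1/8·π_0 + 1/8·π_1 + 1/8·π_2 + 1/8·π_3 + 1/8·π_4 + 1/8·π_5
  π_1 = 3/8·π_0 + 1/8·π_1 + 1/4·π_2 + 1/8·π_3 + 1/4·π_4 + 1/8·π_5
  π_2 = 1/8·π_0 + 1/4·π_1 + 1/8·π_2 + 1/4·π_3 + 1/8·π_4 + 1/8·π_5
  π_3 = 1/8·π_0 + 1/8·π_1 + 1/8·π_2 + 1/4·π_3 + 1/4·π_4 + 1/8·π_5
  π_4 = 1/8·π_0 + 1/4·π_1 + 1/8·π_2 + 1/8·π_3 + 1/8·π_4 + 1/8·π_5
  normalize: π_0 + π_1 + π_2 + π_3 + π_4 + π_5 = 1
Solving the linear system gives exactly π = [1/8, 227/1157, 787/4628, 190/1157, 173/1157, 1805/9256].

π = [0.1250, 0.1962, 0.1701, 0.1642, 0.1495, 0.1950]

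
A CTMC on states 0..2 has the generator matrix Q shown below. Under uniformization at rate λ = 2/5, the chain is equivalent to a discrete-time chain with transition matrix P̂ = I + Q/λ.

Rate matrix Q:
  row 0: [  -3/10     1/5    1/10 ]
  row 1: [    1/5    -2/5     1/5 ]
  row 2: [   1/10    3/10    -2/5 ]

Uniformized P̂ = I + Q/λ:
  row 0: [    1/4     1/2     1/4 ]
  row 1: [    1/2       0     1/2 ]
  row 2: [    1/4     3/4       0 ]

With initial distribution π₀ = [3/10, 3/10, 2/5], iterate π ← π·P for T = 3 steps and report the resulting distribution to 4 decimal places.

π = [0.3328, 0.4109, 0.2563]

t=0: π = [0.3000, 0.3000, 0.4000]
t=1: π = [0.3250, 0.4500, 0.2250]
t=2: π = [0.3625, 0.3313, 0.3063]
t=3: π = [0.3328, 0.4109, 0.2563]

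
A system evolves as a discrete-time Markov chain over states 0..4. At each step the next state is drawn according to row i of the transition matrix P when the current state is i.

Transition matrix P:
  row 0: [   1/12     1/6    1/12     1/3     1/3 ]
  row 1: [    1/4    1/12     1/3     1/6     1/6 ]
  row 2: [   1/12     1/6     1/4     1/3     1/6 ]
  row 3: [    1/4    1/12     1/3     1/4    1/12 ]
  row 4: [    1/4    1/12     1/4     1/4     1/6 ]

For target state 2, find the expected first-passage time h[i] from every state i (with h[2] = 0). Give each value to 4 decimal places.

h = [4.6307, 3.7801, 0.0000, 3.7516, 4.0927]

First-step conditioning: h[2] = 0; for i ≠ 2, h[i] = 1 + Σ_k P[i][k]·h[k].
  h[0] = 1 + 1/12·h[0] + 1/6·h[1] + 1/3·h[3] + 1/3·h[4]
  h[1] = 1 + 1/4·h[0] + 1/12·h[1] + 1/6·h[3] + 1/6·h[4]
  h[3] = 1 + 1/4·h[0] + 1/12·h[1] + 1/4·h[3] + 1/12·h[4]
  h[4] = 1 + 1/4·h[0] + 1/12·h[1] + 1/4·h[3] + 1/6·h[4]
Solving the 4×4 linear system over states ≠ 2 gives exactly h = [27372/5911, 22344/5911, 0, 22176/5911, 24192/5911] (h[2] = 0 is the target).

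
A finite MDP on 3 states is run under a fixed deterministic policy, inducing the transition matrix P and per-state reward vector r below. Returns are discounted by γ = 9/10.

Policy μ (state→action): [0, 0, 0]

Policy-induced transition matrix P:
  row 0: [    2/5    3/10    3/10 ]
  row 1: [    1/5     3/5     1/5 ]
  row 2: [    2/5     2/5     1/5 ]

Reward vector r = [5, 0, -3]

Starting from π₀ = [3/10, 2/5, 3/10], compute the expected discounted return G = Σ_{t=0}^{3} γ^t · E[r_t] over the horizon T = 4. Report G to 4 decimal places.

G = 2.7297

t=0: π = [0.3000, 0.4000, 0.3000], E[r] = 0.6000, γ^t·E[r] = 0.600000, running G = 0.600000
t=1: π = [0.3200, 0.4500, 0.2300], E[r] = 0.9100, γ^t·E[r] = 0.819000, running G = 1.419000
t=2: π = [0.3100, 0.4580, 0.2320], E[r] = 0.8540, γ^t·E[r] = 0.691740, running G = 2.110740
t=3: π = [0.3084, 0.4606, 0.2310], E[r] = 0.8490, γ^t·E[r] = 0.618921, running G = 2.729661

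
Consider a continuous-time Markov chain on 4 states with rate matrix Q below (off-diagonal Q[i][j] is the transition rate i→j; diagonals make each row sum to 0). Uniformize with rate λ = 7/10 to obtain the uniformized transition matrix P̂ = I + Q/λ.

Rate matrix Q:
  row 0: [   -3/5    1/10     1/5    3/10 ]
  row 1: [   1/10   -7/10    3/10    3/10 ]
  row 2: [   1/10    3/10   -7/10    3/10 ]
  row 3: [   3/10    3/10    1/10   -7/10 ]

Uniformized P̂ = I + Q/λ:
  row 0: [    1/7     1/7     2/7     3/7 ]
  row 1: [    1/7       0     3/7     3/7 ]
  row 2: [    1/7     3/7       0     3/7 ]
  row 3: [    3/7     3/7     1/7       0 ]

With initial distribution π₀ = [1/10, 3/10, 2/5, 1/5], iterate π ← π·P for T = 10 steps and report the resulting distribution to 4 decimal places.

t=0: π = [0.1000, 0.3000, 0.4000, 0.2000]
t=1: π = [0.2000, 0.2714, 0.1857, 0.3429]
t=2: π = [0.2408, 0.2551, 0.2224, 0.2816]
t=3: π = [0.2233, 0.2504, 0.2184, 0.3079]
t=4: π = [0.2308, 0.2574, 0.2151, 0.2966]
t=5: π = [0.2276, 0.2523, 0.2187, 0.3014]
t=6: π = [0.2290, 0.2554, 0.2162, 0.2994]
t=7: π = [0.2284, 0.2537, 0.2177, 0.3003]
t=8: π = [0.2286, 0.2546, 0.2169, 0.2999]
t=9: π = [0.2285, 0.2541, 0.2173, 0.3000]
t=10: π = [0.2286, 0.2544, 0.2171, 0.3000]

π = [0.2286, 0.2544, 0.2171, 0.3000]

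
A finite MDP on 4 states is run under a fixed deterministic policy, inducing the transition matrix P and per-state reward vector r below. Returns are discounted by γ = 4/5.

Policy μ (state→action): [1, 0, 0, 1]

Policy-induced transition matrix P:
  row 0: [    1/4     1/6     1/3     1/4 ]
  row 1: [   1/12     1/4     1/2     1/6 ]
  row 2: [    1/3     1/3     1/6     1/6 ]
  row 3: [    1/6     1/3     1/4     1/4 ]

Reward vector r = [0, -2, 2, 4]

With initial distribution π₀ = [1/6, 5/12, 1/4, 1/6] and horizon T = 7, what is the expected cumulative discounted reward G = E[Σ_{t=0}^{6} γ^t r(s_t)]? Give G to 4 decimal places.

G = 2.9451

t=0: π = [0.1667, 0.4167, 0.2500, 0.1667], E[r] = 0.3333, γ^t·E[r] = 0.333333, running G = 0.333333
t=1: π = [0.1875, 0.2708, 0.3472, 0.1944], E[r] = 0.9306, γ^t·E[r] = 0.744444, running G = 1.077778
t=2: π = [0.2176, 0.2795, 0.3044, 0.1985], E[r] = 0.8438, γ^t·E[r] = 0.540000, running G = 1.617778
t=3: π = [0.2122, 0.2738, 0.3126, 0.2013], E[r] = 0.8831, γ^t·E[r] = 0.452148, running G = 2.069926
t=4: π = [0.2136, 0.2751, 0.3101, 0.2011], E[r] = 0.8744, γ^t·E[r] = 0.358150, running G = 2.428076
t=5: π = [0.2132, 0.2748, 0.3108, 0.2012], E[r] = 0.8768, γ^t·E[r] = 0.287321, running G = 2.715396
t=6: π = [0.2133, 0.2749, 0.3106, 0.2012], E[r] = 0.8762, γ^t·E[r] = 0.229682, running G = 2.945079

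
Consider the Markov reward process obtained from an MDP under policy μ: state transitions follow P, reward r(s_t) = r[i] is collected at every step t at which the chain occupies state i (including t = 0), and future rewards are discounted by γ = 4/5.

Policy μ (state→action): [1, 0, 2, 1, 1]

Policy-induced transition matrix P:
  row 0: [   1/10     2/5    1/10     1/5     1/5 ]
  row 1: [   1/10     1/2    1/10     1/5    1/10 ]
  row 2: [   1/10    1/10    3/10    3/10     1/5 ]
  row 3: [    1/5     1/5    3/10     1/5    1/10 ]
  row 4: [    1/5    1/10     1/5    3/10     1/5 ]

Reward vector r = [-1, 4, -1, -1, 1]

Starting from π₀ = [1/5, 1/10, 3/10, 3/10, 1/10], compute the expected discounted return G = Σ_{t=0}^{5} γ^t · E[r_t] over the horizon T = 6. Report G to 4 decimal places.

t=0: π = [0.2000, 0.1000, 0.3000, 0.3000, 0.1000], E[r] = -0.3000, γ^t·E[r] = -0.300000, running G = -0.300000
t=1: π = [0.1400, 0.2300, 0.2300, 0.2400, 0.1600], E[r] = 0.4700, γ^t·E[r] = 0.376000, running G = 0.076000
t=2: π = [0.1400, 0.2580, 0.2100, 0.2390, 0.1530], E[r] = 0.5960, γ^t·E[r] = 0.381440, running G = 0.457440
t=3: π = [0.1392, 0.2691, 0.2051, 0.2363, 0.1503], E[r] = 0.6461, γ^t·E[r] = 0.330803, running G = 0.788243
t=4: π = [0.1387, 0.2730, 0.2033, 0.2355, 0.1495], E[r] = 0.6641, γ^t·E[r] = 0.272003, running G = 1.060246
t=5: π = [0.1385, 0.2744, 0.2027, 0.2353, 0.1491], E[r] = 0.6701, γ^t·E[r] = 0.219580, running G = 1.279827

G = 1.2798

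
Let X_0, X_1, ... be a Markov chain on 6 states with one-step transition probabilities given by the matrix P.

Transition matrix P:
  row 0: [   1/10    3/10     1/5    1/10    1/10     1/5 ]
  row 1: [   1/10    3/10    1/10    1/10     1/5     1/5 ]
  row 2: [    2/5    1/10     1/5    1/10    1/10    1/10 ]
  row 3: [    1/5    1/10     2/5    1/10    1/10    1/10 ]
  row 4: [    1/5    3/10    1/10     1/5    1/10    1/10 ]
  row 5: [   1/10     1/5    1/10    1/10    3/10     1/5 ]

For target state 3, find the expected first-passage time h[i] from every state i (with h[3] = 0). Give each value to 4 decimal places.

h = [8.6248, 8.5364, 8.6589, 0.0000, 7.7753, 8.4603]

First-step conditioning: h[3] = 0; for i ≠ 3, h[i] = 1 + Σ_k P[i][k]·h[k].
  h[0] = 1 + 1/10·h[0] + 3/10·h[1] + 1/5·h[2] + 1/10·h[4] + 1/5·h[5]
  h[1] = 1 + 1/10·h[0] + 3/10·h[1] + 1/10·h[2] + 1/5·h[4] + 1/5·h[5]
  h[2] = 1 + 2/5·h[0] + 1/10·h[1] + 1/5·h[2] + 1/10·h[4] + 1/10·h[5]
  h[4] = 1 + 1/5·h[0] + 3/10·h[1] + 1/10·h[2] + 1/10·h[4] + 1/10·h[5]
  h[5] = 1 + 1/10·h[0] + 1/5·h[1] + 1/10·h[2] + 3/10·h[4] + 1/5·h[5]
Solving the 5×5 linear system over states ≠ 3 gives exactly h = [98590/11431, 13940/1633, 14140/1633, 0, 88880/11431, 96710/11431] (h[3] = 0 is the target).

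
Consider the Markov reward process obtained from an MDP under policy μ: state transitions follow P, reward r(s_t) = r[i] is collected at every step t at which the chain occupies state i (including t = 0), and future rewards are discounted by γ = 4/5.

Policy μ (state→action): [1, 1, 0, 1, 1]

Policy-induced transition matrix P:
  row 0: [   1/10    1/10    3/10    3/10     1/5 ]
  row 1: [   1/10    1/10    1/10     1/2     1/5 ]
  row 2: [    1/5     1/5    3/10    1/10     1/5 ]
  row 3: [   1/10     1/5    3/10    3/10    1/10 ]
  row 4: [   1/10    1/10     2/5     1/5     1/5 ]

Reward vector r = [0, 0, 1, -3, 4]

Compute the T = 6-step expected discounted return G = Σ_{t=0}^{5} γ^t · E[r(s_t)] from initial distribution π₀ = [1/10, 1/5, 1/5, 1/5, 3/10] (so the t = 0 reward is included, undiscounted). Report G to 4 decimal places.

t=0: π = [0.1000, 0.2000, 0.2000, 0.2000, 0.3000], E[r] = 0.8000, γ^t·E[r] = 0.800000, running G = 0.800000
t=1: π = [0.1200, 0.1400, 0.2900, 0.2700, 0.1800], E[r] = 0.2000, γ^t·E[r] = 0.160000, running G = 0.960000
t=2: π = [0.1290, 0.1560, 0.2900, 0.2520, 0.1730], E[r] = 0.2260, γ^t·E[r] = 0.144640, running G = 1.104640
t=3: π = [0.1290, 0.1542, 0.2861, 0.2559, 0.1748], E[r] = 0.2176, γ^t·E[r] = 0.111411, running G = 1.216051
t=4: π = [0.1286, 0.1542, 0.2866, 0.2561, 0.1744], E[r] = 0.2159, γ^t·E[r] = 0.088416, running G = 1.304467
t=5: π = [0.1287, 0.1543, 0.2866, 0.2561, 0.1744], E[r] = 0.2159, γ^t·E[r] = 0.070757, running G = 1.375224

G = 1.3752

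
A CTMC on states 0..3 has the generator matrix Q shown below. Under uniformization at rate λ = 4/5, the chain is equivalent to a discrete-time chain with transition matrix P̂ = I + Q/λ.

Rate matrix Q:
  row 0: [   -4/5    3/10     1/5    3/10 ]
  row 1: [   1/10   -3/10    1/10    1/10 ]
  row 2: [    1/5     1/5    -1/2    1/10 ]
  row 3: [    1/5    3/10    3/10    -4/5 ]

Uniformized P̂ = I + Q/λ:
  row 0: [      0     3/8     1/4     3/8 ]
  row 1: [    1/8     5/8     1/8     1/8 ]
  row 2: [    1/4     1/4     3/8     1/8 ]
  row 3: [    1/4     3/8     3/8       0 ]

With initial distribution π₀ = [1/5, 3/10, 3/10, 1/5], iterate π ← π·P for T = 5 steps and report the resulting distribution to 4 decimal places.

π = [0.1541, 0.4593, 0.2412, 0.1454]

t=0: π = [0.2000, 0.3000, 0.3000, 0.2000]
t=1: π = [0.1625, 0.4125, 0.2750, 0.1500]
t=2: π = [0.1578, 0.4438, 0.2516, 0.1469]
t=3: π = [0.1551, 0.4545, 0.2443, 0.1461]
t=4: π = [0.1544, 0.4581, 0.2420, 0.1455]
t=5: π = [0.1541, 0.4593, 0.2412, 0.1454]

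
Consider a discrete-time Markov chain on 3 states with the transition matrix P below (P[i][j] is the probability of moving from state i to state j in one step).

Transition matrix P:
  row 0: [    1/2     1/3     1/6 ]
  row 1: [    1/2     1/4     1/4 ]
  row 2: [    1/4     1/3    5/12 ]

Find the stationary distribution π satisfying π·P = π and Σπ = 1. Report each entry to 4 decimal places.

π = [0.4359, 0.3077, 0.2564]

Balance equations π_j = Σ_i π_i·P[i][j]:
  π_0 = 1/2·π_0 + 1/2·π_1 + 1/4·π_2
  π_1 = 1/3·π_0 + 1/4·π_1 + 1/3·π_2
  normalize: π_0 + π_1 + π_2 = 1
Solving the linear system gives exactly π = [17/39, 4/13, 10/39].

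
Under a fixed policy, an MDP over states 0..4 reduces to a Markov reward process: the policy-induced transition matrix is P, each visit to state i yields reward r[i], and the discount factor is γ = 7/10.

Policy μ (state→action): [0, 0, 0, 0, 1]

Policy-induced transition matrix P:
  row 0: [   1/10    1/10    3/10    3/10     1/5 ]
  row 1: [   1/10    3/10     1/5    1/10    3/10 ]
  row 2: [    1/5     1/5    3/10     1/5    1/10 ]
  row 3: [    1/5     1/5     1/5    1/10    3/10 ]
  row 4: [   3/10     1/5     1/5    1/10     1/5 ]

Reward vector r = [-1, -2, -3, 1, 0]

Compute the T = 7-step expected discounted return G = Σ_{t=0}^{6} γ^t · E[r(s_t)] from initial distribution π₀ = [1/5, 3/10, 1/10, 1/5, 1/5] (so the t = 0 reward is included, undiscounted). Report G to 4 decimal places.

t=0: π = [0.2000, 0.3000, 0.1000, 0.2000, 0.2000], E[r] = -0.9000, γ^t·E[r] = -0.900000, running G = -0.900000
t=1: π = [0.1700, 0.2100, 0.2300, 0.1500, 0.2400], E[r] = -1.1300, γ^t·E[r] = -0.791000, running G = -1.691000
t=2: π = [0.1860, 0.2040, 0.2400, 0.1570, 0.2130], E[r] = -1.1570, γ^t·E[r] = -0.566930, running G = -2.257930
t=3: π = [0.1823, 0.2018, 0.2426, 0.1612, 0.2121], E[r] = -1.1525, γ^t·E[r] = -0.395308, running G = -2.653238
t=4: π = [0.1828, 0.2020, 0.2425, 0.1607, 0.2120], E[r] = -1.1535, γ^t·E[r] = -0.276943, running G = -2.930181
t=5: π = [0.1827, 0.2019, 0.2425, 0.1608, 0.2120], E[r] = -1.1533, γ^t·E[r] = -0.193841, running G = -3.124022
t=6: π = [0.1827, 0.2019, 0.2425, 0.1608, 0.2120], E[r] = -1.1534, γ^t·E[r] = -0.135691, running G = -3.259713

G = -3.2597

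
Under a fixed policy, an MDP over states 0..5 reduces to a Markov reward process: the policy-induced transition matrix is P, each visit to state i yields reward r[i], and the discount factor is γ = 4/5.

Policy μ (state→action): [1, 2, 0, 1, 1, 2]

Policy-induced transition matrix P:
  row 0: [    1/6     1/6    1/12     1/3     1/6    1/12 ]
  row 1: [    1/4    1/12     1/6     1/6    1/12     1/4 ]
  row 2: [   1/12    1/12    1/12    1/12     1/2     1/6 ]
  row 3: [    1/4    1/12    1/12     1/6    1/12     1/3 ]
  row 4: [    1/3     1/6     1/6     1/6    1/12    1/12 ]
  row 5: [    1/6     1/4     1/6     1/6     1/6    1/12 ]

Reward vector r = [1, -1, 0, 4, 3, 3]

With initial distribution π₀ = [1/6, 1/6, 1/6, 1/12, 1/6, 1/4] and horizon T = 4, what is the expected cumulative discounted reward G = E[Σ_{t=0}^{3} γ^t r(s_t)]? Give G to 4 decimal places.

t=0: π = [0.1667, 0.1667, 0.1667, 0.0833, 0.1667, 0.2500], E[r] = 1.5833, γ^t·E[r] = 1.583333, running G = 1.583333
t=1: π = [0.2014, 0.1528, 0.1319, 0.1806, 0.1875, 0.1458], E[r] = 1.7708, γ^t·E[r] = 1.416667, running G = 3.000000
t=2: π = [0.2147, 0.1400, 0.1238, 0.1892, 0.1672, 0.1649], E[r] = 1.8281, γ^t·E[r] = 1.170000, running G = 4.170000
t=3: π = [0.2117, 0.1427, 0.1227, 0.1921, 0.1666, 0.1643], E[r] = 1.8302, γ^t·E[r] = 0.937037, running G = 5.107037

G = 5.1070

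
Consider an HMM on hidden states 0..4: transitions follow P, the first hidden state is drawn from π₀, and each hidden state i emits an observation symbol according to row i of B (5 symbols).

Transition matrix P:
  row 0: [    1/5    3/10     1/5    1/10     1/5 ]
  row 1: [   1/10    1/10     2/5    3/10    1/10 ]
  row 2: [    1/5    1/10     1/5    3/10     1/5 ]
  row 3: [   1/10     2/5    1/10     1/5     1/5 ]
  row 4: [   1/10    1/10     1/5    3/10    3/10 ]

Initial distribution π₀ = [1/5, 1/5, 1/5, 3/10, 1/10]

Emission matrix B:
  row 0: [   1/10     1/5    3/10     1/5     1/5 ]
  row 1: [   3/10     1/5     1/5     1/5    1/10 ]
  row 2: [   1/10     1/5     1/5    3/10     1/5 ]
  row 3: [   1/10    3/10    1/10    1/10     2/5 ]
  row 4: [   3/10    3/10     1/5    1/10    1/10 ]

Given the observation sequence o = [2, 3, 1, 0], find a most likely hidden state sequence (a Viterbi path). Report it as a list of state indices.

path = [1, 2, 3, 1]

t=0: δ = [6.000e-02, 4.000e-02, 4.000e-02, 3.000e-02, 2.000e-02]  (obs o_0=2)
t=1: δ = [2.400e-03, 3.600e-03, 4.800e-03, 1.200e-03, 1.200e-03]  ψ = [0, 0, 1, 1, 0]  (obs o_1=3)
t=2: δ = [1.920e-04, 1.440e-04, 2.880e-04, 4.320e-04, 2.880e-04]  ψ = [2, 0, 1, 2, 2]  (obs o_2=1)
t=3: δ = [5.760e-06, 5.184e-05, 5.760e-06, 8.640e-06, 2.592e-05]  ψ = [2, 3, 1, 2, 3]  (obs o_3=0)
backtrack: best end state = 1; path = [1, 2, 3, 1]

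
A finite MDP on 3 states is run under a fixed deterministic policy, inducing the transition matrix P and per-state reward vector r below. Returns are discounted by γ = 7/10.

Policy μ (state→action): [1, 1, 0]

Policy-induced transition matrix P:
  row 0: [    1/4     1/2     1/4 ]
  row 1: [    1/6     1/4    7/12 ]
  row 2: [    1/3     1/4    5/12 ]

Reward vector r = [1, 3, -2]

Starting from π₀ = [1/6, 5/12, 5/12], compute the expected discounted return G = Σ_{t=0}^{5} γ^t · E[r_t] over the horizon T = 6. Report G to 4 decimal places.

G = 1.1688

t=0: π = [0.1667, 0.4167, 0.4167], E[r] = 0.5833, γ^t·E[r] = 0.583333, running G = 0.583333
t=1: π = [0.2500, 0.2917, 0.4583], E[r] = 0.2083, γ^t·E[r] = 0.145833, running G = 0.729167
t=2: π = [0.2639, 0.3125, 0.4236], E[r] = 0.3542, γ^t·E[r] = 0.173542, running G = 0.902708
t=3: π = [0.2593, 0.3160, 0.4248], E[r] = 0.3576, γ^t·E[r] = 0.122670, running G = 1.025378
t=4: π = [0.2591, 0.3148, 0.4261], E[r] = 0.3513, γ^t·E[r] = 0.084341, running G = 1.109719
t=5: π = [0.2593, 0.3148, 0.4260], E[r] = 0.3517, γ^t·E[r] = 0.059103, running G = 1.168822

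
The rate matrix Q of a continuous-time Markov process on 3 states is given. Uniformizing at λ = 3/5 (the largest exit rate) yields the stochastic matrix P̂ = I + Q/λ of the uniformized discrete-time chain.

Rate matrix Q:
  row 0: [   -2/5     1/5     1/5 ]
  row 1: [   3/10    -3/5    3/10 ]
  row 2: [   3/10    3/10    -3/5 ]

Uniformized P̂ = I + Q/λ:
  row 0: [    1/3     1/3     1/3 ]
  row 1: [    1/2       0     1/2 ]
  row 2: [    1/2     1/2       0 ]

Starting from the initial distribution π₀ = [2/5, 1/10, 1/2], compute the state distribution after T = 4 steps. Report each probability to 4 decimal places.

π = [0.4285, 0.2732, 0.2982]

t=0: π = [0.4000, 0.1000, 0.5000]
t=1: π = [0.4333, 0.3833, 0.1833]
t=2: π = [0.4278, 0.2361, 0.3361]
t=3: π = [0.4287, 0.3106, 0.2606]
t=4: π = [0.4285, 0.2732, 0.2982]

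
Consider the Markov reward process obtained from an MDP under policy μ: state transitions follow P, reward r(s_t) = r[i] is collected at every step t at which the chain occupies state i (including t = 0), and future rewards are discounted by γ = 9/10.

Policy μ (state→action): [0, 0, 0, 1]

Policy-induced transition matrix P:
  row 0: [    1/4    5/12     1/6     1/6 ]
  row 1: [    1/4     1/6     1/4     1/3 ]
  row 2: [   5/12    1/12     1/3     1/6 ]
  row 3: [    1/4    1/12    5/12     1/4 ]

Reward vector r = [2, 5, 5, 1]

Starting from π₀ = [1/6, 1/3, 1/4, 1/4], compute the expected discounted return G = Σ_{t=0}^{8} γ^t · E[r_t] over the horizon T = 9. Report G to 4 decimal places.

G = 20.0155

t=0: π = [0.1667, 0.3333, 0.2500, 0.2500], E[r] = 3.5000, γ^t·E[r] = 3.500000, running G = 3.500000
t=1: π = [0.2917, 0.1667, 0.2986, 0.2431], E[r] = 3.1528, γ^t·E[r] = 2.837500, running G = 6.337500
t=2: π = [0.2998, 0.1944, 0.2911, 0.2147], E[r] = 3.2419, γ^t·E[r] = 2.625938, running G = 8.963438
t=3: π = [0.2985, 0.1995, 0.2851, 0.2170], E[r] = 3.2366, γ^t·E[r] = 2.359477, running G = 11.322914
t=4: π = [0.2975, 0.1995, 0.2850, 0.2180], E[r] = 3.2355, γ^t·E[r] = 2.122817, running G = 13.445731
t=5: π = [0.2975, 0.1991, 0.2853, 0.2181], E[r] = 3.2352, γ^t·E[r] = 1.910340, running G = 15.356071
t=6: π = [0.2975, 0.1991, 0.2853, 0.2180], E[r] = 3.2352, γ^t·E[r] = 1.719342, running G = 17.075412
t=7: π = [0.2976, 0.1991, 0.2853, 0.2180], E[r] = 3.2353, γ^t·E[r] = 1.547416, running G = 18.622829
t=8: π = [0.2976, 0.1991, 0.2853, 0.2180], E[r] = 3.2353, γ^t·E[r] = 1.392674, running G = 20.015503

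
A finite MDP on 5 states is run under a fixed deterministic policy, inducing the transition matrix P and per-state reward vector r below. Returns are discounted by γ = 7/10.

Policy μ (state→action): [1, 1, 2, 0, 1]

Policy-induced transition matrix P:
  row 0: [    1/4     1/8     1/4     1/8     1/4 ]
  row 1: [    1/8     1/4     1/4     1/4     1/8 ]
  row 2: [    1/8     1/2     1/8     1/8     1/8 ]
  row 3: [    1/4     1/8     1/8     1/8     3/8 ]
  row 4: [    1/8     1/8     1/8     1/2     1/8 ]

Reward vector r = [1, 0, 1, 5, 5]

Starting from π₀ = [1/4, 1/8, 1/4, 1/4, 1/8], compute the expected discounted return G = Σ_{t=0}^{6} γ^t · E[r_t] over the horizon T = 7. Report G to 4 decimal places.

G = 7.4585

t=0: π = [0.2500, 0.1250, 0.2500, 0.2500, 0.1250], E[r] = 2.3750, γ^t·E[r] = 2.375000, running G = 2.375000
t=1: π = [0.1875, 0.2344, 0.1719, 0.1875, 0.2188], E[r] = 2.3906, γ^t·E[r] = 1.673438, running G = 4.048438
t=2: π = [0.1719, 0.2188, 0.1777, 0.2363, 0.1953], E[r] = 2.5078, γ^t·E[r] = 1.228828, running G = 5.277266
t=3: π = [0.1760, 0.2190, 0.1738, 0.2256, 0.2056], E[r] = 2.5056, γ^t·E[r] = 0.859426, running G = 6.136692
t=4: π = [0.1752, 0.2176, 0.1744, 0.2295, 0.2034], E[r] = 2.5139, γ^t·E[r] = 0.603584, running G = 6.740276
t=5: π = [0.1756, 0.2176, 0.1741, 0.2285, 0.2043], E[r] = 2.5134, γ^t·E[r] = 0.422420, running G = 7.162695
t=6: π = [0.1755, 0.2175, 0.1741, 0.2288, 0.2041], E[r] = 2.5140, γ^t·E[r] = 0.295766, running G = 7.458461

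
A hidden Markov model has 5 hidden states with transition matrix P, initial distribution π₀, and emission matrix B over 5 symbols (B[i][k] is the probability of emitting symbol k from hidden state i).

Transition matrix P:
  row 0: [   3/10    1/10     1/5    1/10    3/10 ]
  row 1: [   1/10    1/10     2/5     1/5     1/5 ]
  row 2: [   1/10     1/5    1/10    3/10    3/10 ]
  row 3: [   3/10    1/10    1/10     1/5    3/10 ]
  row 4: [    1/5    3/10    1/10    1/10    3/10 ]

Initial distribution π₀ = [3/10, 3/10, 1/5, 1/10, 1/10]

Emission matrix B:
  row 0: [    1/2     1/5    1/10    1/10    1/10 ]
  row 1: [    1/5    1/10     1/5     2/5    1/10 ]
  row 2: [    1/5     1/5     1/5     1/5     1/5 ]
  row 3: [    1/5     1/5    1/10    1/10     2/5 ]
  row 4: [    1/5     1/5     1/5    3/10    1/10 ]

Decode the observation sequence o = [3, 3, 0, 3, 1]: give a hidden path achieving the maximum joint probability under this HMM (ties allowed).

path = [1, 2, 4, 1, 2]

t=0: δ = [3.000e-02, 1.200e-01, 4.000e-02, 1.000e-02, 3.000e-02]  (obs o_0=3)
t=1: δ = [1.200e-03, 4.800e-03, 9.600e-03, 2.400e-03, 7.200e-03]  ψ = [1, 1, 1, 1, 1]  (obs o_1=3)
t=2: δ = [7.200e-04, 4.320e-04, 3.840e-04, 5.760e-04, 5.760e-04]  ψ = [4, 4, 1, 2, 2]  (obs o_2=0)
t=3: δ = [2.160e-05, 6.912e-05, 3.456e-05, 1.152e-05, 6.480e-05]  ψ = [0, 4, 1, 2, 0]  (obs o_3=3)
t=4: δ = [2.592e-06, 1.944e-06, 5.530e-06, 2.765e-06, 3.888e-06]  ψ = [4, 4, 1, 1, 4]  (obs o_4=1)
backtrack: best end state = 2; path = [1, 2, 4, 1, 2]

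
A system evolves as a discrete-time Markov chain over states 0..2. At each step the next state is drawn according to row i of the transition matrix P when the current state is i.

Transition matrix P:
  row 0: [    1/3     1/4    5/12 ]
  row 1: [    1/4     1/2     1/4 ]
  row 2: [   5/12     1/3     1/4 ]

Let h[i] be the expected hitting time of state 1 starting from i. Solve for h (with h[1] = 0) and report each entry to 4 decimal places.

First-step conditioning: h[1] = 0; for i ≠ 1, h[i] = 1 + Σ_k P[i][k]·h[k].
  h[0] = 1 + 1/3·h[0] + 5/12·h[2]
  h[2] = 1 + 5/12·h[0] + 1/4·h[2]
Solving the 2×2 linear system over states ≠ 1 gives exactly h = [168/47, 0, 156/47] (h[1] = 0 is the target).

h = [3.5745, 0.0000, 3.3191]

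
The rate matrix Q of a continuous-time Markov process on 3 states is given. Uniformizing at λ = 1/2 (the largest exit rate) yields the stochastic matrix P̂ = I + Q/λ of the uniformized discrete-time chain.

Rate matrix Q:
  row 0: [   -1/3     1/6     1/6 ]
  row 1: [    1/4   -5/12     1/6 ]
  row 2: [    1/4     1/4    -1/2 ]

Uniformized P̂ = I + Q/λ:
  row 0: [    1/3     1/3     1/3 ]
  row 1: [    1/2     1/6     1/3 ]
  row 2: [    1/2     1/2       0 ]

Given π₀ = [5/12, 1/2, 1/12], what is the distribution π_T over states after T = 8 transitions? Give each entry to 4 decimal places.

t=0: π = [0.4167, 0.5000, 0.0833]
t=1: π = [0.4306, 0.2639, 0.3056]
t=2: π = [0.4282, 0.3403, 0.2315]
t=3: π = [0.4286, 0.3152, 0.2562]
t=4: π = [0.4286, 0.3235, 0.2479]
t=5: π = [0.4286, 0.3207, 0.2507]
t=6: π = [0.4286, 0.3217, 0.2498]
t=7: π = [0.4286, 0.3214, 0.2501]
t=8: π = [0.4286, 0.3215, 0.2500]

π = [0.4286, 0.3215, 0.2500]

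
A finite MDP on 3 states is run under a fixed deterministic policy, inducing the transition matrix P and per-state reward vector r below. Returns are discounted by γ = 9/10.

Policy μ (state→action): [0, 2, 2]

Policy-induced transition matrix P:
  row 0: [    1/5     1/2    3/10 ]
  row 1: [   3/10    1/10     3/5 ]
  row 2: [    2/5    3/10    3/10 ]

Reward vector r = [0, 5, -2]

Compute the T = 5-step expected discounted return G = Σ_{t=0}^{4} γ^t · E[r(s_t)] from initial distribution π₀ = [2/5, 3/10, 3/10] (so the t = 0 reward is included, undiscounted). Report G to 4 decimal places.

G = 3.2010

t=0: π = [0.4000, 0.3000, 0.3000], E[r] = 0.9000, γ^t·E[r] = 0.900000, running G = 0.900000
t=1: π = [0.2900, 0.3200, 0.3900], E[r] = 0.8200, γ^t·E[r] = 0.738000, running G = 1.638000
t=2: π = [0.3100, 0.2940, 0.3960], E[r] = 0.6780, γ^t·E[r] = 0.549180, running G = 2.187180
t=3: π = [0.3086, 0.3032, 0.3882], E[r] = 0.7396, γ^t·E[r] = 0.539168, running G = 2.726348
t=4: π = [0.3080, 0.3011, 0.3910], E[r] = 0.7235, γ^t·E[r] = 0.474675, running G = 3.201024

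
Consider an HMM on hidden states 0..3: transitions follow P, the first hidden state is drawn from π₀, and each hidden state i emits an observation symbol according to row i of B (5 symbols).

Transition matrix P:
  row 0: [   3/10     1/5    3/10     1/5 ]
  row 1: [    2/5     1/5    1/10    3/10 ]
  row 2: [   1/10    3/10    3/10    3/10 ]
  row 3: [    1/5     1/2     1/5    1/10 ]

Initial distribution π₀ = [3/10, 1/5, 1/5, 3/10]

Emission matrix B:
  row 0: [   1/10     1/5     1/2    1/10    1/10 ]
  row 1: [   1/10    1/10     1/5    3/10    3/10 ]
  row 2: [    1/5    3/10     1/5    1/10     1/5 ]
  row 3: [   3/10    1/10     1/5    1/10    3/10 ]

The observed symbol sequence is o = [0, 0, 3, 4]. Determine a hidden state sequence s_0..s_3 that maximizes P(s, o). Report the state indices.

path = [2, 3, 1, 3]

t=0: δ = [3.000e-02, 2.000e-02, 4.000e-02, 9.000e-02]  (obs o_0=0)
t=1: δ = [1.800e-03, 4.500e-03, 3.600e-03, 3.600e-03]  ψ = [3, 3, 3, 2]  (obs o_1=0)
t=2: δ = [1.800e-04, 5.400e-04, 1.080e-04, 1.350e-04]  ψ = [1, 3, 2, 1]  (obs o_2=3)
t=3: δ = [2.160e-05, 3.240e-05, 1.080e-05, 4.860e-05]  ψ = [1, 1, 0, 1]  (obs o_3=4)
backtrack: best end state = 3; path = [2, 3, 1, 3]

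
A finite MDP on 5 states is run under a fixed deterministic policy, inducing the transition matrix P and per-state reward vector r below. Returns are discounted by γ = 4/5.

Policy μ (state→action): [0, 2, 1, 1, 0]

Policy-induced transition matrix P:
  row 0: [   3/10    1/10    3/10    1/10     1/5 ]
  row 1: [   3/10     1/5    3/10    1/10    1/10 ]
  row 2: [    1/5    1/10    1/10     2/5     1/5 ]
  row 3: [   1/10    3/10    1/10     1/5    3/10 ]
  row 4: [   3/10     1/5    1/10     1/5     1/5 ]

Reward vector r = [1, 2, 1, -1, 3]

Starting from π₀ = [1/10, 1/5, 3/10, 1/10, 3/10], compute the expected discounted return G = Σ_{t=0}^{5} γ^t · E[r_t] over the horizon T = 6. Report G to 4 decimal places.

t=0: π = [0.1000, 0.2000, 0.3000, 0.1000, 0.3000], E[r] = 1.6000, γ^t·E[r] = 1.600000, running G = 1.600000
t=1: π = [0.2500, 0.1700, 0.1600, 0.2300, 0.1900], E[r] = 1.0900, γ^t·E[r] = 0.872000, running G = 2.472000
t=2: π = [0.2380, 0.1820, 0.1840, 0.1900, 0.2060], E[r] = 1.2140, γ^t·E[r] = 0.776960, running G = 3.248960
t=3: π = [0.2436, 0.1768, 0.1840, 0.1948, 0.2008], E[r] = 1.1888, γ^t·E[r] = 0.608666, running G = 3.857626
t=4: π = [0.2426, 0.1767, 0.1841, 0.1948, 0.2018], E[r] = 1.1908, γ^t·E[r] = 0.487752, running G = 4.345377
t=5: π = [0.2426, 0.1768, 0.1839, 0.1949, 0.2018], E[r] = 1.1907, γ^t·E[r] = 0.390153, running G = 4.735530

G = 4.7355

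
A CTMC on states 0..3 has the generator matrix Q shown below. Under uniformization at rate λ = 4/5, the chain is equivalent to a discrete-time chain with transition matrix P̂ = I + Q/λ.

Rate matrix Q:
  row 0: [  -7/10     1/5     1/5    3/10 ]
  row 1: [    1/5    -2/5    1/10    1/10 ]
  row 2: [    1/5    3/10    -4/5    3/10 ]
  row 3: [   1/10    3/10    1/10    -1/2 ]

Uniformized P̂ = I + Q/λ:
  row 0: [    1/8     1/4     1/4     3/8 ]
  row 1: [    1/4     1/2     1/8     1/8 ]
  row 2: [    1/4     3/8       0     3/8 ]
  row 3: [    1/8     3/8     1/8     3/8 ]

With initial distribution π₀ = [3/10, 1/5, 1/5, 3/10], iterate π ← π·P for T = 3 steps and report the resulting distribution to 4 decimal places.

t=0: π = [0.3000, 0.2000, 0.2000, 0.3000]
t=1: π = [0.1750, 0.3625, 0.1375, 0.3250]
t=2: π = [0.1875, 0.3984, 0.1297, 0.2844]
t=3: π = [0.1910, 0.4014, 0.1322, 0.2754]

π = [0.1910, 0.4014, 0.1322, 0.2754]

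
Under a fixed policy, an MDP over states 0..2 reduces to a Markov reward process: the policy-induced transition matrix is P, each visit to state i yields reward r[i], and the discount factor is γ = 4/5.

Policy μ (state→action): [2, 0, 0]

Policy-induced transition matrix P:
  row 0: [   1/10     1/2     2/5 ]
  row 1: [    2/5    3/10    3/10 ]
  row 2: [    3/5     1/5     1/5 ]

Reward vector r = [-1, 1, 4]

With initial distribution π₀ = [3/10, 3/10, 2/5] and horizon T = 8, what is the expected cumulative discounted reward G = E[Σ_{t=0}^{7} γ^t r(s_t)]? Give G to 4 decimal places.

t=0: π = [0.3000, 0.3000, 0.4000], E[r] = 1.6000, γ^t·E[r] = 1.600000, running G = 1.600000
t=1: π = [0.3900, 0.3200, 0.2900], E[r] = 1.0900, γ^t·E[r] = 0.872000, running G = 2.472000
t=2: π = [0.3410, 0.3490, 0.3100], E[r] = 1.2480, γ^t·E[r] = 0.798720, running G = 3.270720
t=3: π = [0.3597, 0.3372, 0.3031], E[r] = 1.1899, γ^t·E[r] = 0.609229, running G = 3.879949
t=4: π = [0.3527, 0.3416, 0.3057], E[r] = 1.2116, γ^t·E[r] = 0.496255, running G = 4.376204
t=5: π = [0.3553, 0.3400, 0.3047], E[r] = 1.2035, γ^t·E[r] = 0.394355, running G = 4.770559
t=6: π = [0.3543, 0.3406, 0.3051], E[r] = 1.2065, γ^t·E[r] = 0.316275, running G = 5.086834
t=7: π = [0.3547, 0.3404, 0.3049], E[r] = 1.2054, γ^t·E[r] = 0.252784, running G = 5.339618

G = 5.3396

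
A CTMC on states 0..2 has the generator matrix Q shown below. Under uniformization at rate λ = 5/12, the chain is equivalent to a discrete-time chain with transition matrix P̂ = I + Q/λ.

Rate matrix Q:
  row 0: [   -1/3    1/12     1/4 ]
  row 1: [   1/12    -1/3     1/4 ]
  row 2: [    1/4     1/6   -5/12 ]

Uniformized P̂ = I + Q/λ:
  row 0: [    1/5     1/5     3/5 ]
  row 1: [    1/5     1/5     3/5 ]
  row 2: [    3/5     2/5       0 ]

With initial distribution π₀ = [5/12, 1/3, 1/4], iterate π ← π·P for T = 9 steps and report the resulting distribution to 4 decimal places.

π = [0.3492, 0.2746, 0.3763]

t=0: π = [0.4167, 0.3333, 0.2500]
t=1: π = [0.3000, 0.2500, 0.4500]
t=2: π = [0.3800, 0.2900, 0.3300]
t=3: π = [0.3320, 0.2660, 0.4020]
t=4: π = [0.3608, 0.2804, 0.3588]
t=5: π = [0.3435, 0.2718, 0.3847]
t=6: π = [0.3539, 0.2769, 0.3692]
t=7: π = [0.3477, 0.2738, 0.3785]
t=8: π = [0.3514, 0.2757, 0.3729]
t=9: π = [0.3492, 0.2746, 0.3763]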